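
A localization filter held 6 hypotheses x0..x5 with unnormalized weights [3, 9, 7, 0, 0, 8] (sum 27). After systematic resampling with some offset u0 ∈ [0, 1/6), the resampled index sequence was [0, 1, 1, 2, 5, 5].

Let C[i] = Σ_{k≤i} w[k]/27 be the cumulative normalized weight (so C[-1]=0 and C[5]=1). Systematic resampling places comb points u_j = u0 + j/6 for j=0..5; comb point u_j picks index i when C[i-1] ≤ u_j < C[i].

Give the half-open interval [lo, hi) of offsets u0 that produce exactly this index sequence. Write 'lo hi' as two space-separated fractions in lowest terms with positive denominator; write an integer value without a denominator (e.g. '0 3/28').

C = [1/9, 4/9, 19/27, 19/27, 19/27, 1]
j=0 picked index 0: u0 ∈ [0, 1/9)
j=1 picked index 1: u0 ∈ [-1/18, 5/18)
j=2 picked index 1: u0 ∈ [-2/9, 1/9)
j=3 picked index 2: u0 ∈ [-1/18, 11/54)
j=4 picked index 5: u0 ∈ [1/27, 1/3)
j=5 picked index 5: u0 ∈ [-7/54, 1/6)
intersection: [1/27, 1/9)

1/27 1/9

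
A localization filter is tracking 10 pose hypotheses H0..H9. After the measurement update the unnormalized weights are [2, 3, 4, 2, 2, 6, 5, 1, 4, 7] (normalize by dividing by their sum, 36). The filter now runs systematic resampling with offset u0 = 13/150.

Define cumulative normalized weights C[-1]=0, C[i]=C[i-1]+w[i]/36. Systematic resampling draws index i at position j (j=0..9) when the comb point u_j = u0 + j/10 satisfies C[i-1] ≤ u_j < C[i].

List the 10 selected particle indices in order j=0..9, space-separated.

C = [1/18, 5/36, 1/4, 11/36, 13/36, 19/36, 2/3, 25/36, 29/36, 1]
j=0: u_0=13/150 ∈ [1/18, 5/36) → index 1
j=1: u_1=14/75 ∈ [5/36, 1/4) → index 2
j=2: u_2=43/150 ∈ [1/4, 11/36) → index 3
j=3: u_3=29/75 ∈ [13/36, 19/36) → index 5
j=4: u_4=73/150 ∈ [13/36, 19/36) → index 5
j=5: u_5=44/75 ∈ [19/36, 2/3) → index 6
j=6: u_6=103/150 ∈ [2/3, 25/36) → index 7
j=7: u_7=59/75 ∈ [25/36, 29/36) → index 8
j=8: u_8=133/150 ∈ [29/36, 1) → index 9
j=9: u_9=74/75 ∈ [29/36, 1) → index 9

1 2 3 5 5 6 7 8 9 9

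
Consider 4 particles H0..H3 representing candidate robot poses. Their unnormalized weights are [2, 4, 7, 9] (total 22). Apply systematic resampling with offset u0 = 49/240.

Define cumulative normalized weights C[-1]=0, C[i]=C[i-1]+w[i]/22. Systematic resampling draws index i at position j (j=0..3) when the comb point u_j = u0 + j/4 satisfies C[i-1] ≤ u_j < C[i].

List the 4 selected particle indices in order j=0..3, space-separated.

C = [1/11, 3/11, 13/22, 1]
j=0: u_0=49/240 ∈ [1/11, 3/11) → index 1
j=1: u_1=109/240 ∈ [3/11, 13/22) → index 2
j=2: u_2=169/240 ∈ [13/22, 1) → index 3
j=3: u_3=229/240 ∈ [13/22, 1) → index 3

1 2 3 3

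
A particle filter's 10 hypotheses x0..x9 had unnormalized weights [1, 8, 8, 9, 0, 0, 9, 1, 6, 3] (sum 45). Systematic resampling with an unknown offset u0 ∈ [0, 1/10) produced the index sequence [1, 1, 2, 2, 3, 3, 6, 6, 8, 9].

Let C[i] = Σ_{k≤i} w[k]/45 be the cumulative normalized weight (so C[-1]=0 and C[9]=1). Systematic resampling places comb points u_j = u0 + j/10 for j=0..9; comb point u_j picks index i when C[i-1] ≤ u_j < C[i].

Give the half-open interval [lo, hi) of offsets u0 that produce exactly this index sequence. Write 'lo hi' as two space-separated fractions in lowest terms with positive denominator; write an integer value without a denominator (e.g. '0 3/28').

C = [1/45, 1/5, 17/45, 26/45, 26/45, 26/45, 7/9, 4/5, 14/15, 1]
j=0 picked index 1: u0 ∈ [1/45, 1/5)
j=1 picked index 1: u0 ∈ [-7/90, 1/10)
j=2 picked index 2: u0 ∈ [0, 8/45)
j=3 picked index 2: u0 ∈ [-1/10, 7/90)
j=4 picked index 3: u0 ∈ [-1/45, 8/45)
j=5 picked index 3: u0 ∈ [-11/90, 7/90)
j=6 picked index 6: u0 ∈ [-1/45, 8/45)
j=7 picked index 6: u0 ∈ [-11/90, 7/90)
j=8 picked index 8: u0 ∈ [0, 2/15)
j=9 picked index 9: u0 ∈ [1/30, 1/10)
intersection: [1/30, 7/90)

1/30 7/90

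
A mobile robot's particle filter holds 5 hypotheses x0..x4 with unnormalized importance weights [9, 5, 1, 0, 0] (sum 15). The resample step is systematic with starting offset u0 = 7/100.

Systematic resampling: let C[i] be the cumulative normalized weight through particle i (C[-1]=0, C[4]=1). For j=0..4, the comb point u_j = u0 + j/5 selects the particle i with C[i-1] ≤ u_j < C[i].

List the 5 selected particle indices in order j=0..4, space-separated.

C = [3/5, 14/15, 1, 1, 1]
j=0: u_0=7/100 ∈ [0, 3/5) → index 0
j=1: u_1=27/100 ∈ [0, 3/5) → index 0
j=2: u_2=47/100 ∈ [0, 3/5) → index 0
j=3: u_3=67/100 ∈ [3/5, 14/15) → index 1
j=4: u_4=87/100 ∈ [3/5, 14/15) → index 1

0 0 0 1 1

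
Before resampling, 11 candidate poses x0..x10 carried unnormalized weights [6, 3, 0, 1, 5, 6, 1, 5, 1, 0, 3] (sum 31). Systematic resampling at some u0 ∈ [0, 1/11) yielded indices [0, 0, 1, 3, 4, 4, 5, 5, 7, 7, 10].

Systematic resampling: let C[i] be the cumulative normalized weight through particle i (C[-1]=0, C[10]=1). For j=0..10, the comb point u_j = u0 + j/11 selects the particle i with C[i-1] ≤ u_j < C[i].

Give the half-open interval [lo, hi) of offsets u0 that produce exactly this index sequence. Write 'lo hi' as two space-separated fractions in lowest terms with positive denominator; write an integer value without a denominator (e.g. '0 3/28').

C = [6/31, 9/31, 9/31, 10/31, 15/31, 21/31, 22/31, 27/31, 28/31, 28/31, 1]
j=0 picked index 0: u0 ∈ [0, 6/31)
j=1 picked index 0: u0 ∈ [-1/11, 35/341)
j=2 picked index 1: u0 ∈ [4/341, 37/341)
j=3 picked index 3: u0 ∈ [6/341, 17/341)
j=4 picked index 4: u0 ∈ [-14/341, 41/341)
j=5 picked index 4: u0 ∈ [-45/341, 10/341)
j=6 picked index 5: u0 ∈ [-21/341, 45/341)
j=7 picked index 5: u0 ∈ [-52/341, 14/341)
j=8 picked index 7: u0 ∈ [-6/341, 49/341)
j=9 picked index 7: u0 ∈ [-37/341, 18/341)
j=10 picked index 10: u0 ∈ [-2/341, 1/11)
intersection: [6/341, 10/341)

6/341 10/341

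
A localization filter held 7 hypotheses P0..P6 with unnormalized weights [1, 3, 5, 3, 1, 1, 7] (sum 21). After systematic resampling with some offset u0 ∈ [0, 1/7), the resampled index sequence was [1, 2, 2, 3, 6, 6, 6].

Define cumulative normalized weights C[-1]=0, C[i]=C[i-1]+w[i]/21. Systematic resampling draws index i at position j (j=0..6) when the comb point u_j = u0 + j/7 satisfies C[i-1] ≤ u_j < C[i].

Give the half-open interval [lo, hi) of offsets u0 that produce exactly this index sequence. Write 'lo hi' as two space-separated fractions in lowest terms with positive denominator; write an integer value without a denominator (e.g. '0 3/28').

C = [1/21, 4/21, 3/7, 4/7, 13/21, 2/3, 1]
j=0 picked index 1: u0 ∈ [1/21, 4/21)
j=1 picked index 2: u0 ∈ [1/21, 2/7)
j=2 picked index 2: u0 ∈ [-2/21, 1/7)
j=3 picked index 3: u0 ∈ [0, 1/7)
j=4 picked index 6: u0 ∈ [2/21, 3/7)
j=5 picked index 6: u0 ∈ [-1/21, 2/7)
j=6 picked index 6: u0 ∈ [-4/21, 1/7)
intersection: [2/21, 1/7)

2/21 1/7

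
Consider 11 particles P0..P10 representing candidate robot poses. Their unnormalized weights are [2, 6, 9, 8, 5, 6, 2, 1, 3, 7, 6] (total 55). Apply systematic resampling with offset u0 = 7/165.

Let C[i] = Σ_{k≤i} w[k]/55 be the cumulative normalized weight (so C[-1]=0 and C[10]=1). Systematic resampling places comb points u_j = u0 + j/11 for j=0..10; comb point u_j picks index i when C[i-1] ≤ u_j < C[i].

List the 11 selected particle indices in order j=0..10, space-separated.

C = [2/55, 8/55, 17/55, 5/11, 6/11, 36/55, 38/55, 39/55, 42/55, 49/55, 1]
j=0: u_0=7/165 ∈ [2/55, 8/55) → index 1
j=1: u_1=2/15 ∈ [2/55, 8/55) → index 1
j=2: u_2=37/165 ∈ [8/55, 17/55) → index 2
j=3: u_3=52/165 ∈ [17/55, 5/11) → index 3
j=4: u_4=67/165 ∈ [17/55, 5/11) → index 3
j=5: u_5=82/165 ∈ [5/11, 6/11) → index 4
j=6: u_6=97/165 ∈ [6/11, 36/55) → index 5
j=7: u_7=112/165 ∈ [36/55, 38/55) → index 6
j=8: u_8=127/165 ∈ [42/55, 49/55) → index 9
j=9: u_9=142/165 ∈ [42/55, 49/55) → index 9
j=10: u_10=157/165 ∈ [49/55, 1) → index 10

1 1 2 3 3 4 5 6 9 9 10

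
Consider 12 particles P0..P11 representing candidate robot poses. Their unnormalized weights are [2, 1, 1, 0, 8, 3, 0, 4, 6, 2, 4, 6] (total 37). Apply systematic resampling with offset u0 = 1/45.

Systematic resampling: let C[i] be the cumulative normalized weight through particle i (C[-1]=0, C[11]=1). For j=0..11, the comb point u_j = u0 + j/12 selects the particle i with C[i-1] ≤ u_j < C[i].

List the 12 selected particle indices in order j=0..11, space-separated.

C = [2/37, 3/37, 4/37, 4/37, 12/37, 15/37, 15/37, 19/37, 25/37, 27/37, 31/37, 1]
j=0: u_0=1/45 ∈ [0, 2/37) → index 0
j=1: u_1=19/180 ∈ [3/37, 4/37) → index 2
j=2: u_2=17/90 ∈ [4/37, 12/37) → index 4
j=3: u_3=49/180 ∈ [4/37, 12/37) → index 4
j=4: u_4=16/45 ∈ [12/37, 15/37) → index 5
j=5: u_5=79/180 ∈ [15/37, 19/37) → index 7
j=6: u_6=47/90 ∈ [19/37, 25/37) → index 8
j=7: u_7=109/180 ∈ [19/37, 25/37) → index 8
j=8: u_8=31/45 ∈ [25/37, 27/37) → index 9
j=9: u_9=139/180 ∈ [27/37, 31/37) → index 10
j=10: u_10=77/90 ∈ [31/37, 1) → index 11
j=11: u_11=169/180 ∈ [31/37, 1) → index 11

0 2 4 4 5 7 8 8 9 10 11 11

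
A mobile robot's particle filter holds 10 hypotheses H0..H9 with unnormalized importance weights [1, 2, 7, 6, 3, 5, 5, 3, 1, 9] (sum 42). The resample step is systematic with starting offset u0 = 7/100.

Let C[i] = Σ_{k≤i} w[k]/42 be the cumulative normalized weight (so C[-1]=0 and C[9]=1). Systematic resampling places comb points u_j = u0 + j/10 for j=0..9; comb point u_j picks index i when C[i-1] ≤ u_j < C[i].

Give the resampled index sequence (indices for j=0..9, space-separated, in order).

C = [1/42, 1/14, 5/21, 8/21, 19/42, 4/7, 29/42, 16/21, 11/14, 1]
j=0: u_0=7/100 ∈ [1/42, 1/14) → index 1
j=1: u_1=17/100 ∈ [1/14, 5/21) → index 2
j=2: u_2=27/100 ∈ [5/21, 8/21) → index 3
j=3: u_3=37/100 ∈ [5/21, 8/21) → index 3
j=4: u_4=47/100 ∈ [19/42, 4/7) → index 5
j=5: u_5=57/100 ∈ [19/42, 4/7) → index 5
j=6: u_6=67/100 ∈ [4/7, 29/42) → index 6
j=7: u_7=77/100 ∈ [16/21, 11/14) → index 8
j=8: u_8=87/100 ∈ [11/14, 1) → index 9
j=9: u_9=97/100 ∈ [11/14, 1) → index 9

1 2 3 3 5 5 6 8 9 9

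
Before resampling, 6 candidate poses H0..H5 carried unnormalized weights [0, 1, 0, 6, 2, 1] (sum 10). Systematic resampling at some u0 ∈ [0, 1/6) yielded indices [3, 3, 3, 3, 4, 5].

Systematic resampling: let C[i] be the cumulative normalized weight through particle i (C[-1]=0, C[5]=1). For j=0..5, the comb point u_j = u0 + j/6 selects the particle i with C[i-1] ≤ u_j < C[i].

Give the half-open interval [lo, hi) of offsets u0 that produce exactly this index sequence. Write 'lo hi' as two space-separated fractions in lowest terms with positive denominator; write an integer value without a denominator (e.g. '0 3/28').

1/10 1/6

C = [0, 1/10, 1/10, 7/10, 9/10, 1]
j=0 picked index 3: u0 ∈ [1/10, 7/10)
j=1 picked index 3: u0 ∈ [-1/15, 8/15)
j=2 picked index 3: u0 ∈ [-7/30, 11/30)
j=3 picked index 3: u0 ∈ [-2/5, 1/5)
j=4 picked index 4: u0 ∈ [1/30, 7/30)
j=5 picked index 5: u0 ∈ [1/15, 1/6)
intersection: [1/10, 1/6)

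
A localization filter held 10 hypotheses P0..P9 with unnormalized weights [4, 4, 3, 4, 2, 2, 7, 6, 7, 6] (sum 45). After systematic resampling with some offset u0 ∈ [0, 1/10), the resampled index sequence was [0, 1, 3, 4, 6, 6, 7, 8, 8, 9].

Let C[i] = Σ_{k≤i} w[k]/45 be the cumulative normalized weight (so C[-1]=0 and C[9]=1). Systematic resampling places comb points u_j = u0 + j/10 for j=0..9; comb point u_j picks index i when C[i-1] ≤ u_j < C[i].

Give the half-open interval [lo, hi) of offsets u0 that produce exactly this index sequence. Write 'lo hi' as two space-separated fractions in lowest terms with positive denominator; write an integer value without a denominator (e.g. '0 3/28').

2/45 1/15

C = [4/45, 8/45, 11/45, 1/3, 17/45, 19/45, 26/45, 32/45, 13/15, 1]
j=0 picked index 0: u0 ∈ [0, 4/45)
j=1 picked index 1: u0 ∈ [-1/90, 7/90)
j=2 picked index 3: u0 ∈ [2/45, 2/15)
j=3 picked index 4: u0 ∈ [1/30, 7/90)
j=4 picked index 6: u0 ∈ [1/45, 8/45)
j=5 picked index 6: u0 ∈ [-7/90, 7/90)
j=6 picked index 7: u0 ∈ [-1/45, 1/9)
j=7 picked index 8: u0 ∈ [1/90, 1/6)
j=8 picked index 8: u0 ∈ [-4/45, 1/15)
j=9 picked index 9: u0 ∈ [-1/30, 1/10)
intersection: [2/45, 1/15)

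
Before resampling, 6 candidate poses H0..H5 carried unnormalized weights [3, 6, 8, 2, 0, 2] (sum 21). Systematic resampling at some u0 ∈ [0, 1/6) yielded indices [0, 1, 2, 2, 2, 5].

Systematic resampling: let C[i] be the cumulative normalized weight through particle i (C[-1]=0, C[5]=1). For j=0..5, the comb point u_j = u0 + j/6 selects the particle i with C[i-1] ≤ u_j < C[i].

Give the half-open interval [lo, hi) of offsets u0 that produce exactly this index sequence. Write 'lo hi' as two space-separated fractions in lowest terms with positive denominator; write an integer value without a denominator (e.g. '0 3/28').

2/21 1/7

C = [1/7, 3/7, 17/21, 19/21, 19/21, 1]
j=0 picked index 0: u0 ∈ [0, 1/7)
j=1 picked index 1: u0 ∈ [-1/42, 11/42)
j=2 picked index 2: u0 ∈ [2/21, 10/21)
j=3 picked index 2: u0 ∈ [-1/14, 13/42)
j=4 picked index 2: u0 ∈ [-5/21, 1/7)
j=5 picked index 5: u0 ∈ [1/14, 1/6)
intersection: [2/21, 1/7)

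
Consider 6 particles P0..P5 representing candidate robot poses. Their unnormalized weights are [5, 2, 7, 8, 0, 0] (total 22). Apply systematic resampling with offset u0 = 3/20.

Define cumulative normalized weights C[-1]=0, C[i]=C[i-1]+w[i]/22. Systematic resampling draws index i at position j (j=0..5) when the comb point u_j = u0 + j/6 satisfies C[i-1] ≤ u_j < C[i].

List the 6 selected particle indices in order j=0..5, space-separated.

0 1 2 3 3 3

C = [5/22, 7/22, 7/11, 1, 1, 1]
j=0: u_0=3/20 ∈ [0, 5/22) → index 0
j=1: u_1=19/60 ∈ [5/22, 7/22) → index 1
j=2: u_2=29/60 ∈ [7/22, 7/11) → index 2
j=3: u_3=13/20 ∈ [7/11, 1) → index 3
j=4: u_4=49/60 ∈ [7/11, 1) → index 3
j=5: u_5=59/60 ∈ [7/11, 1) → index 3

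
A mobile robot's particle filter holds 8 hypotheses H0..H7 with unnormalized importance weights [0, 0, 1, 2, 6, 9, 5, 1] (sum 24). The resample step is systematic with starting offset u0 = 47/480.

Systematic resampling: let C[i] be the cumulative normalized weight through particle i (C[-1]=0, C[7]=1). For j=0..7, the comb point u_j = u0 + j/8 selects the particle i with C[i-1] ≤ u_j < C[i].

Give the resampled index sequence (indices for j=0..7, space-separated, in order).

3 4 4 5 5 5 6 7

C = [0, 0, 1/24, 1/8, 3/8, 3/4, 23/24, 1]
j=0: u_0=47/480 ∈ [1/24, 1/8) → index 3
j=1: u_1=107/480 ∈ [1/8, 3/8) → index 4
j=2: u_2=167/480 ∈ [1/8, 3/8) → index 4
j=3: u_3=227/480 ∈ [3/8, 3/4) → index 5
j=4: u_4=287/480 ∈ [3/8, 3/4) → index 5
j=5: u_5=347/480 ∈ [3/8, 3/4) → index 5
j=6: u_6=407/480 ∈ [3/4, 23/24) → index 6
j=7: u_7=467/480 ∈ [23/24, 1) → index 7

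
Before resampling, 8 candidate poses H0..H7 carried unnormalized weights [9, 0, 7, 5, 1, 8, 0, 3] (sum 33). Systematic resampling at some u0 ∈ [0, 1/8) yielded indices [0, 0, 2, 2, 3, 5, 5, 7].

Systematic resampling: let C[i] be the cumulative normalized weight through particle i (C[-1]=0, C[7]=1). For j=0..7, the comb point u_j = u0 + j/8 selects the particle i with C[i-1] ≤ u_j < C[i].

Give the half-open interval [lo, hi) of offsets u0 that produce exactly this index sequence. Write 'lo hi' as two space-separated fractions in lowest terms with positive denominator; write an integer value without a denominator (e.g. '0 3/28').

C = [3/11, 3/11, 16/33, 7/11, 2/3, 10/11, 10/11, 1]
j=0 picked index 0: u0 ∈ [0, 3/11)
j=1 picked index 0: u0 ∈ [-1/8, 13/88)
j=2 picked index 2: u0 ∈ [1/44, 31/132)
j=3 picked index 2: u0 ∈ [-9/88, 29/264)
j=4 picked index 3: u0 ∈ [-1/66, 3/22)
j=5 picked index 5: u0 ∈ [1/24, 25/88)
j=6 picked index 5: u0 ∈ [-1/12, 7/44)
j=7 picked index 7: u0 ∈ [3/88, 1/8)
intersection: [1/24, 29/264)

1/24 29/264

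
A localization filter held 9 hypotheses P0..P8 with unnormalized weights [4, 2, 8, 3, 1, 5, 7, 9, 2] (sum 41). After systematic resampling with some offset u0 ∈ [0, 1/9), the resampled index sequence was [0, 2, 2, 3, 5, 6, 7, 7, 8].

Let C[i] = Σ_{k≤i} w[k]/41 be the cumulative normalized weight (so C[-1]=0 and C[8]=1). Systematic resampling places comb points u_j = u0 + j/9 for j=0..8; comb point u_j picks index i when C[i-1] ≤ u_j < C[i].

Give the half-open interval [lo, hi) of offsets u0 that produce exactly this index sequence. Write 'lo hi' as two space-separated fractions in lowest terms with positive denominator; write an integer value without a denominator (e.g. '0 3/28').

C = [4/41, 6/41, 14/41, 17/41, 18/41, 23/41, 30/41, 39/41, 1]
j=0 picked index 0: u0 ∈ [0, 4/41)
j=1 picked index 2: u0 ∈ [13/369, 85/369)
j=2 picked index 2: u0 ∈ [-28/369, 44/369)
j=3 picked index 3: u0 ∈ [1/123, 10/123)
j=4 picked index 5: u0 ∈ [-2/369, 43/369)
j=5 picked index 6: u0 ∈ [2/369, 65/369)
j=6 picked index 7: u0 ∈ [8/123, 35/123)
j=7 picked index 7: u0 ∈ [-17/369, 64/369)
j=8 picked index 8: u0 ∈ [23/369, 1/9)
intersection: [8/123, 10/123)

8/123 10/123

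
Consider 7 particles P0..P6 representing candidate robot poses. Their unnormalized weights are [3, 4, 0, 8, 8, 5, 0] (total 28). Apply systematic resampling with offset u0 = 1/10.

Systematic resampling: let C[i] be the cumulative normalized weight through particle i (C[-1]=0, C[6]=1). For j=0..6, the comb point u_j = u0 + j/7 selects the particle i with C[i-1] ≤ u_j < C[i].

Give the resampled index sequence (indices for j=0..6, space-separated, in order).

C = [3/28, 1/4, 1/4, 15/28, 23/28, 1, 1]
j=0: u_0=1/10 ∈ [0, 3/28) → index 0
j=1: u_1=17/70 ∈ [3/28, 1/4) → index 1
j=2: u_2=27/70 ∈ [1/4, 15/28) → index 3
j=3: u_3=37/70 ∈ [1/4, 15/28) → index 3
j=4: u_4=47/70 ∈ [15/28, 23/28) → index 4
j=5: u_5=57/70 ∈ [15/28, 23/28) → index 4
j=6: u_6=67/70 ∈ [23/28, 1) → index 5

0 1 3 3 4 4 5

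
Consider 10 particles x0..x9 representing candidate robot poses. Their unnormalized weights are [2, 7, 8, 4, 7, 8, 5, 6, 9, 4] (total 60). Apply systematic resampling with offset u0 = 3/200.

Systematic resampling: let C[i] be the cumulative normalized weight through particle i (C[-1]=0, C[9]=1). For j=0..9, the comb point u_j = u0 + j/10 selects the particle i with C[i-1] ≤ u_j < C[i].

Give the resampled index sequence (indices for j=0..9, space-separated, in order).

0 1 2 3 4 5 6 7 8 8

C = [1/30, 3/20, 17/60, 7/20, 7/15, 3/5, 41/60, 47/60, 14/15, 1]
j=0: u_0=3/200 ∈ [0, 1/30) → index 0
j=1: u_1=23/200 ∈ [1/30, 3/20) → index 1
j=2: u_2=43/200 ∈ [3/20, 17/60) → index 2
j=3: u_3=63/200 ∈ [17/60, 7/20) → index 3
j=4: u_4=83/200 ∈ [7/20, 7/15) → index 4
j=5: u_5=103/200 ∈ [7/15, 3/5) → index 5
j=6: u_6=123/200 ∈ [3/5, 41/60) → index 6
j=7: u_7=143/200 ∈ [41/60, 47/60) → index 7
j=8: u_8=163/200 ∈ [47/60, 14/15) → index 8
j=9: u_9=183/200 ∈ [47/60, 14/15) → index 8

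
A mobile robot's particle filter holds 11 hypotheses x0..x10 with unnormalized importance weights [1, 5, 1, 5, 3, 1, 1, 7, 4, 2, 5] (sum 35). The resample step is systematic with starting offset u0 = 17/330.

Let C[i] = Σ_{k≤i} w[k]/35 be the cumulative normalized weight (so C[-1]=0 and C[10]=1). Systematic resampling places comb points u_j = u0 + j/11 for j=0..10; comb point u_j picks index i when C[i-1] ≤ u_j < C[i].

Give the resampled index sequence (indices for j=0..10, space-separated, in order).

1 1 3 3 4 7 7 8 8 10 10

C = [1/35, 6/35, 1/5, 12/35, 3/7, 16/35, 17/35, 24/35, 4/5, 6/7, 1]
j=0: u_0=17/330 ∈ [1/35, 6/35) → index 1
j=1: u_1=47/330 ∈ [1/35, 6/35) → index 1
j=2: u_2=7/30 ∈ [1/5, 12/35) → index 3
j=3: u_3=107/330 ∈ [1/5, 12/35) → index 3
j=4: u_4=137/330 ∈ [12/35, 3/7) → index 4
j=5: u_5=167/330 ∈ [17/35, 24/35) → index 7
j=6: u_6=197/330 ∈ [17/35, 24/35) → index 7
j=7: u_7=227/330 ∈ [24/35, 4/5) → index 8
j=8: u_8=257/330 ∈ [24/35, 4/5) → index 8
j=9: u_9=287/330 ∈ [6/7, 1) → index 10
j=10: u_10=317/330 ∈ [6/7, 1) → index 10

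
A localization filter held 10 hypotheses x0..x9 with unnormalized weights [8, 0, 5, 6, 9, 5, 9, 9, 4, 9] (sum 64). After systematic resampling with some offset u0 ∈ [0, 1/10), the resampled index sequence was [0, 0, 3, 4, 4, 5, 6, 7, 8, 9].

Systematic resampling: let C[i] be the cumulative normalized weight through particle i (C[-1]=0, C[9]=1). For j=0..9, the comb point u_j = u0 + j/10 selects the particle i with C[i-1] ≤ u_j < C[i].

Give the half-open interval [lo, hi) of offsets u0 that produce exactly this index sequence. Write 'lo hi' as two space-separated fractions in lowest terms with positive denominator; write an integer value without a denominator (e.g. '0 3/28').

C = [1/8, 1/8, 13/64, 19/64, 7/16, 33/64, 21/32, 51/64, 55/64, 1]
j=0 picked index 0: u0 ∈ [0, 1/8)
j=1 picked index 0: u0 ∈ [-1/10, 1/40)
j=2 picked index 3: u0 ∈ [1/320, 31/320)
j=3 picked index 4: u0 ∈ [-1/320, 11/80)
j=4 picked index 4: u0 ∈ [-33/320, 3/80)
j=5 picked index 5: u0 ∈ [-1/16, 1/64)
j=6 picked index 6: u0 ∈ [-27/320, 9/160)
j=7 picked index 7: u0 ∈ [-7/160, 31/320)
j=8 picked index 8: u0 ∈ [-1/320, 19/320)
j=9 picked index 9: u0 ∈ [-13/320, 1/10)
intersection: [1/320, 1/64)

1/320 1/64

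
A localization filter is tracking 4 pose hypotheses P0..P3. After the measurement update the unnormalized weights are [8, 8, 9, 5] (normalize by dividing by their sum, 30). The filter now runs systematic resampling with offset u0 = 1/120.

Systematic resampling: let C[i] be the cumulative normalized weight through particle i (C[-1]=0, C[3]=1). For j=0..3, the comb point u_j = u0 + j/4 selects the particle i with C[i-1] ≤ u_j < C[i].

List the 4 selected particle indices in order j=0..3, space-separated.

0 0 1 2

C = [4/15, 8/15, 5/6, 1]
j=0: u_0=1/120 ∈ [0, 4/15) → index 0
j=1: u_1=31/120 ∈ [0, 4/15) → index 0
j=2: u_2=61/120 ∈ [4/15, 8/15) → index 1
j=3: u_3=91/120 ∈ [8/15, 5/6) → index 2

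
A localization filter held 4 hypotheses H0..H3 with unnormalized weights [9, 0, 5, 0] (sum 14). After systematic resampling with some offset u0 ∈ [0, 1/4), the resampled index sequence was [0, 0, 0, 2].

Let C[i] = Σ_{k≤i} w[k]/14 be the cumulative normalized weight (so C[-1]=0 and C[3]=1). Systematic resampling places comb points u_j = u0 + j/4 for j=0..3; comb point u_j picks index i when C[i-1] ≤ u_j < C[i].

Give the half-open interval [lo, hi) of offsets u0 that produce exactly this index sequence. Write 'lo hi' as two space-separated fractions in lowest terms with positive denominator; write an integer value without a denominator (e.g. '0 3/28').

C = [9/14, 9/14, 1, 1]
j=0 picked index 0: u0 ∈ [0, 9/14)
j=1 picked index 0: u0 ∈ [-1/4, 11/28)
j=2 picked index 0: u0 ∈ [-1/2, 1/7)
j=3 picked index 2: u0 ∈ [-3/28, 1/4)
intersection: [0, 1/7)

0 1/7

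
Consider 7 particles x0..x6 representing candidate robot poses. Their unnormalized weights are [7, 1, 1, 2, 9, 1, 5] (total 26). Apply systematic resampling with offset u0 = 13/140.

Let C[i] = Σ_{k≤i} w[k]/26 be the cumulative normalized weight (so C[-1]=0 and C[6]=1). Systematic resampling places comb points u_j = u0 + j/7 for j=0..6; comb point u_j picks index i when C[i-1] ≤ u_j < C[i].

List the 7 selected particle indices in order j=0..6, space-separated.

C = [7/26, 4/13, 9/26, 11/26, 10/13, 21/26, 1]
j=0: u_0=13/140 ∈ [0, 7/26) → index 0
j=1: u_1=33/140 ∈ [0, 7/26) → index 0
j=2: u_2=53/140 ∈ [9/26, 11/26) → index 3
j=3: u_3=73/140 ∈ [11/26, 10/13) → index 4
j=4: u_4=93/140 ∈ [11/26, 10/13) → index 4
j=5: u_5=113/140 ∈ [10/13, 21/26) → index 5
j=6: u_6=19/20 ∈ [21/26, 1) → index 6

0 0 3 4 4 5 6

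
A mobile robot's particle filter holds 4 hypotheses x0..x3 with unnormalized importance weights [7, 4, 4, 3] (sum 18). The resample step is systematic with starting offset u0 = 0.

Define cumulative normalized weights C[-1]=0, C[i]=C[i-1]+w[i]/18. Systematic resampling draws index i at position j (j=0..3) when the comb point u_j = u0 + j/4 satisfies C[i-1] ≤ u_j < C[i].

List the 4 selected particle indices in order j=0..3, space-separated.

C = [7/18, 11/18, 5/6, 1]
j=0: u_0=0 ∈ [0, 7/18) → index 0
j=1: u_1=1/4 ∈ [0, 7/18) → index 0
j=2: u_2=1/2 ∈ [7/18, 11/18) → index 1
j=3: u_3=3/4 ∈ [11/18, 5/6) → index 2

0 0 1 2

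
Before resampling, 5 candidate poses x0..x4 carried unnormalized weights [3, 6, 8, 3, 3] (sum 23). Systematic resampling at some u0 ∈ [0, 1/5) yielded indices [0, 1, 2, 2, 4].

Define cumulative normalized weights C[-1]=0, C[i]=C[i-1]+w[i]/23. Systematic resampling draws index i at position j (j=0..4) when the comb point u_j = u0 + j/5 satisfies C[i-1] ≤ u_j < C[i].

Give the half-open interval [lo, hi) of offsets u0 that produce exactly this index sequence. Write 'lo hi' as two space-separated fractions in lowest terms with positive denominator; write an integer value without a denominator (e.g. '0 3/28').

8/115 3/23

C = [3/23, 9/23, 17/23, 20/23, 1]
j=0 picked index 0: u0 ∈ [0, 3/23)
j=1 picked index 1: u0 ∈ [-8/115, 22/115)
j=2 picked index 2: u0 ∈ [-1/115, 39/115)
j=3 picked index 2: u0 ∈ [-24/115, 16/115)
j=4 picked index 4: u0 ∈ [8/115, 1/5)
intersection: [8/115, 3/23)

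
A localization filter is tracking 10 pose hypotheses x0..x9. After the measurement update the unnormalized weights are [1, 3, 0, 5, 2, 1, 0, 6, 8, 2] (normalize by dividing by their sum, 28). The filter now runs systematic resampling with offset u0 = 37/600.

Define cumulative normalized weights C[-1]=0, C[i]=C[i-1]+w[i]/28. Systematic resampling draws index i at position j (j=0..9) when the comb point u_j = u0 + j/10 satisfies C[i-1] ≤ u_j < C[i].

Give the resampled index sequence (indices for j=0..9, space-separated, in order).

C = [1/28, 1/7, 1/7, 9/28, 11/28, 3/7, 3/7, 9/14, 13/14, 1]
j=0: u_0=37/600 ∈ [1/28, 1/7) → index 1
j=1: u_1=97/600 ∈ [1/7, 9/28) → index 3
j=2: u_2=157/600 ∈ [1/7, 9/28) → index 3
j=3: u_3=217/600 ∈ [9/28, 11/28) → index 4
j=4: u_4=277/600 ∈ [3/7, 9/14) → index 7
j=5: u_5=337/600 ∈ [3/7, 9/14) → index 7
j=6: u_6=397/600 ∈ [9/14, 13/14) → index 8
j=7: u_7=457/600 ∈ [9/14, 13/14) → index 8
j=8: u_8=517/600 ∈ [9/14, 13/14) → index 8
j=9: u_9=577/600 ∈ [13/14, 1) → index 9

1 3 3 4 7 7 8 8 8 9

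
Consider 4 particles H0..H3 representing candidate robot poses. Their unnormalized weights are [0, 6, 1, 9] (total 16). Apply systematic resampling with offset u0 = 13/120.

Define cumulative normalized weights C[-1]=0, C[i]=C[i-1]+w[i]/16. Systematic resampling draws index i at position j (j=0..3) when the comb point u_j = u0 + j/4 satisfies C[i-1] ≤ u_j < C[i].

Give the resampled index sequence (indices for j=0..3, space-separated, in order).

C = [0, 3/8, 7/16, 1]
j=0: u_0=13/120 ∈ [0, 3/8) → index 1
j=1: u_1=43/120 ∈ [0, 3/8) → index 1
j=2: u_2=73/120 ∈ [7/16, 1) → index 3
j=3: u_3=103/120 ∈ [7/16, 1) → index 3

1 1 3 3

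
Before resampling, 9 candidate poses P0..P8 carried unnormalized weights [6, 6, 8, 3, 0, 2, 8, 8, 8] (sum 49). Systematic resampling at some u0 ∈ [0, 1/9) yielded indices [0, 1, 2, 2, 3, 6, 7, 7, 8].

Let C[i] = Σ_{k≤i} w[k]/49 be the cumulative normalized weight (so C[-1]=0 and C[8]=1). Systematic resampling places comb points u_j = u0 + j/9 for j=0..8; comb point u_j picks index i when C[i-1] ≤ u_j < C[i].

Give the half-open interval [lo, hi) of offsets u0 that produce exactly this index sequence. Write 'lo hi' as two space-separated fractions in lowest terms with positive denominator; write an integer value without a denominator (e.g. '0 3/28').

C = [6/49, 12/49, 20/49, 23/49, 23/49, 25/49, 33/49, 41/49, 1]
j=0 picked index 0: u0 ∈ [0, 6/49)
j=1 picked index 1: u0 ∈ [5/441, 59/441)
j=2 picked index 2: u0 ∈ [10/441, 82/441)
j=3 picked index 2: u0 ∈ [-13/147, 11/147)
j=4 picked index 3: u0 ∈ [-16/441, 11/441)
j=5 picked index 6: u0 ∈ [-20/441, 52/441)
j=6 picked index 7: u0 ∈ [1/147, 25/147)
j=7 picked index 7: u0 ∈ [-46/441, 26/441)
j=8 picked index 8: u0 ∈ [-23/441, 1/9)
intersection: [10/441, 11/441)

10/441 11/441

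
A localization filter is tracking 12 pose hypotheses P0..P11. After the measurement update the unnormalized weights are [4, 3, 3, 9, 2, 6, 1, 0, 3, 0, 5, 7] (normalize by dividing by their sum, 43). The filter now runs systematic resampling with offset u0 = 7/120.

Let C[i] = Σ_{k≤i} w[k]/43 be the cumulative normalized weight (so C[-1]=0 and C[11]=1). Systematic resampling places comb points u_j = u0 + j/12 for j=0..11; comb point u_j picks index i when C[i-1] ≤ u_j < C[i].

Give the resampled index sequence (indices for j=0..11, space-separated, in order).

0 1 2 3 3 4 5 6 10 10 11 11

C = [4/43, 7/43, 10/43, 19/43, 21/43, 27/43, 28/43, 28/43, 31/43, 31/43, 36/43, 1]
j=0: u_0=7/120 ∈ [0, 4/43) → index 0
j=1: u_1=17/120 ∈ [4/43, 7/43) → index 1
j=2: u_2=9/40 ∈ [7/43, 10/43) → index 2
j=3: u_3=37/120 ∈ [10/43, 19/43) → index 3
j=4: u_4=47/120 ∈ [10/43, 19/43) → index 3
j=5: u_5=19/40 ∈ [19/43, 21/43) → index 4
j=6: u_6=67/120 ∈ [21/43, 27/43) → index 5
j=7: u_7=77/120 ∈ [27/43, 28/43) → index 6
j=8: u_8=29/40 ∈ [31/43, 36/43) → index 10
j=9: u_9=97/120 ∈ [31/43, 36/43) → index 10
j=10: u_10=107/120 ∈ [36/43, 1) → index 11
j=11: u_11=39/40 ∈ [36/43, 1) → index 11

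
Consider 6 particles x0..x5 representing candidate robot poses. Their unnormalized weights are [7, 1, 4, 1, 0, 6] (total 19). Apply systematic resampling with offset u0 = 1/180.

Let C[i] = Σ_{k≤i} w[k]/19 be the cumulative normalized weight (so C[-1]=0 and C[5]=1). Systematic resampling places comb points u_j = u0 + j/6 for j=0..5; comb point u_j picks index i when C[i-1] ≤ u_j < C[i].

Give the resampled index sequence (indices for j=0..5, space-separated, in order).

C = [7/19, 8/19, 12/19, 13/19, 13/19, 1]
j=0: u_0=1/180 ∈ [0, 7/19) → index 0
j=1: u_1=31/180 ∈ [0, 7/19) → index 0
j=2: u_2=61/180 ∈ [0, 7/19) → index 0
j=3: u_3=91/180 ∈ [8/19, 12/19) → index 2
j=4: u_4=121/180 ∈ [12/19, 13/19) → index 3
j=5: u_5=151/180 ∈ [13/19, 1) → index 5

0 0 0 2 3 5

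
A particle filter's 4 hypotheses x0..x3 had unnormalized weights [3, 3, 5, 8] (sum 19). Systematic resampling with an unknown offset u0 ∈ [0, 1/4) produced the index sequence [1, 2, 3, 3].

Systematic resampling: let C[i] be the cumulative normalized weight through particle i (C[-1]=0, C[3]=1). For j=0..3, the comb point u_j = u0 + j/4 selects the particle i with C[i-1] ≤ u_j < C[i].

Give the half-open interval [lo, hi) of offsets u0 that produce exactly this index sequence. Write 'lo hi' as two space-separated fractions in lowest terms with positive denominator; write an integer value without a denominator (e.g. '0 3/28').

C = [3/19, 6/19, 11/19, 1]
j=0 picked index 1: u0 ∈ [3/19, 6/19)
j=1 picked index 2: u0 ∈ [5/76, 25/76)
j=2 picked index 3: u0 ∈ [3/38, 1/2)
j=3 picked index 3: u0 ∈ [-13/76, 1/4)
intersection: [3/19, 1/4)

3/19 1/4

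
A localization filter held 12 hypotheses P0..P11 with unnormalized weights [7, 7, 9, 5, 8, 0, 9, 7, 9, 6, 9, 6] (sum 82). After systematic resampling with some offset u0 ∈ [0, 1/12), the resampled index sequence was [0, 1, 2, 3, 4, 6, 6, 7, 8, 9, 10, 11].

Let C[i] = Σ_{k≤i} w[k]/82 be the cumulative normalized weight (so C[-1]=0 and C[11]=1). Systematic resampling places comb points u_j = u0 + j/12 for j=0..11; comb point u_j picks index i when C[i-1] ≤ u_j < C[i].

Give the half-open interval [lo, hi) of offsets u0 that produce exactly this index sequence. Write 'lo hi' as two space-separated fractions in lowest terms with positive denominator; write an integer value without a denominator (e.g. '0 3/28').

5/164 2/41

C = [7/82, 7/41, 23/82, 14/41, 18/41, 18/41, 45/82, 26/41, 61/82, 67/82, 38/41, 1]
j=0 picked index 0: u0 ∈ [0, 7/82)
j=1 picked index 1: u0 ∈ [1/492, 43/492)
j=2 picked index 2: u0 ∈ [1/246, 14/123)
j=3 picked index 3: u0 ∈ [5/164, 15/164)
j=4 picked index 4: u0 ∈ [1/123, 13/123)
j=5 picked index 6: u0 ∈ [11/492, 65/492)
j=6 picked index 6: u0 ∈ [-5/82, 2/41)
j=7 picked index 7: u0 ∈ [-17/492, 25/492)
j=8 picked index 8: u0 ∈ [-4/123, 19/246)
j=9 picked index 9: u0 ∈ [-1/164, 11/164)
j=10 picked index 10: u0 ∈ [-2/123, 23/246)
j=11 picked index 11: u0 ∈ [5/492, 1/12)
intersection: [5/164, 2/41)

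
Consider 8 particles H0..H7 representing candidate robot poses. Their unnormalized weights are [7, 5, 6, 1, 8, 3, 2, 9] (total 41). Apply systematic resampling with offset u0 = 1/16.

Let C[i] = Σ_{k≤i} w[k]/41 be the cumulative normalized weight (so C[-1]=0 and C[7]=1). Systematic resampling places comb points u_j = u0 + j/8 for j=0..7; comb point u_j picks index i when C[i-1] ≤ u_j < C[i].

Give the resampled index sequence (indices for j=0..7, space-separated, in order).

0 1 2 2 4 5 7 7

C = [7/41, 12/41, 18/41, 19/41, 27/41, 30/41, 32/41, 1]
j=0: u_0=1/16 ∈ [0, 7/41) → index 0
j=1: u_1=3/16 ∈ [7/41, 12/41) → index 1
j=2: u_2=5/16 ∈ [12/41, 18/41) → index 2
j=3: u_3=7/16 ∈ [12/41, 18/41) → index 2
j=4: u_4=9/16 ∈ [19/41, 27/41) → index 4
j=5: u_5=11/16 ∈ [27/41, 30/41) → index 5
j=6: u_6=13/16 ∈ [32/41, 1) → index 7
j=7: u_7=15/16 ∈ [32/41, 1) → index 7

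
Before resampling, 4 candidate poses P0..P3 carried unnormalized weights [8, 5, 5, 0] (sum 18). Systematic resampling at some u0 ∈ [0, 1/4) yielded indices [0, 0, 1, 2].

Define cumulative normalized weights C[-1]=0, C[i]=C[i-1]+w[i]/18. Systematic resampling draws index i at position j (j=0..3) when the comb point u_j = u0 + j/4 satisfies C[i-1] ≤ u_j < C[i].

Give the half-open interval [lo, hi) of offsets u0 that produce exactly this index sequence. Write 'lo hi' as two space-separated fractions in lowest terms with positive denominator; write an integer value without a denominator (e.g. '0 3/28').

0 7/36

C = [4/9, 13/18, 1, 1]
j=0 picked index 0: u0 ∈ [0, 4/9)
j=1 picked index 0: u0 ∈ [-1/4, 7/36)
j=2 picked index 1: u0 ∈ [-1/18, 2/9)
j=3 picked index 2: u0 ∈ [-1/36, 1/4)
intersection: [0, 7/36)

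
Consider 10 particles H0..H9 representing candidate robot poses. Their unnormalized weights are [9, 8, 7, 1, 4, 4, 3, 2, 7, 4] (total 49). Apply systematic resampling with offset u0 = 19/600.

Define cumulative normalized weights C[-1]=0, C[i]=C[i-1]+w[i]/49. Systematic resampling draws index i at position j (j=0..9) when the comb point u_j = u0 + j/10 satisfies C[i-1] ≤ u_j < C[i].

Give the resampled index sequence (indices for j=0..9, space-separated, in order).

C = [9/49, 17/49, 24/49, 25/49, 29/49, 33/49, 36/49, 38/49, 45/49, 1]
j=0: u_0=19/600 ∈ [0, 9/49) → index 0
j=1: u_1=79/600 ∈ [0, 9/49) → index 0
j=2: u_2=139/600 ∈ [9/49, 17/49) → index 1
j=3: u_3=199/600 ∈ [9/49, 17/49) → index 1
j=4: u_4=259/600 ∈ [17/49, 24/49) → index 2
j=5: u_5=319/600 ∈ [25/49, 29/49) → index 4
j=6: u_6=379/600 ∈ [29/49, 33/49) → index 5
j=7: u_7=439/600 ∈ [33/49, 36/49) → index 6
j=8: u_8=499/600 ∈ [38/49, 45/49) → index 8
j=9: u_9=559/600 ∈ [45/49, 1) → index 9

0 0 1 1 2 4 5 6 8 9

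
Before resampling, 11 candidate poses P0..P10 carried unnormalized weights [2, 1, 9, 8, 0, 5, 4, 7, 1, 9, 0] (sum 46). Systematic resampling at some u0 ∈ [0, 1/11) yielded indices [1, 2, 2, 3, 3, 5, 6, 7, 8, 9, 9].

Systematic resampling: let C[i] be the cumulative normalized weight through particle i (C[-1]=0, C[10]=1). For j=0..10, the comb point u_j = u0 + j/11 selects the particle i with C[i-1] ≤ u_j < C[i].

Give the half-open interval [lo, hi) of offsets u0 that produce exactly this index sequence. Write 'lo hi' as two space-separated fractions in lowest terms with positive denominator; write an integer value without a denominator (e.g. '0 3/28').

C = [1/23, 3/46, 6/23, 10/23, 10/23, 25/46, 29/46, 18/23, 37/46, 1, 1]
j=0 picked index 1: u0 ∈ [1/23, 3/46)
j=1 picked index 2: u0 ∈ [-13/506, 43/253)
j=2 picked index 2: u0 ∈ [-59/506, 20/253)
j=3 picked index 3: u0 ∈ [-3/253, 41/253)
j=4 picked index 3: u0 ∈ [-26/253, 18/253)
j=5 picked index 5: u0 ∈ [-5/253, 45/506)
j=6 picked index 6: u0 ∈ [-1/506, 43/506)
j=7 picked index 7: u0 ∈ [-3/506, 37/253)
j=8 picked index 8: u0 ∈ [14/253, 39/506)
j=9 picked index 9: u0 ∈ [-7/506, 2/11)
j=10 picked index 9: u0 ∈ [-53/506, 1/11)
intersection: [14/253, 3/46)

14/253 3/46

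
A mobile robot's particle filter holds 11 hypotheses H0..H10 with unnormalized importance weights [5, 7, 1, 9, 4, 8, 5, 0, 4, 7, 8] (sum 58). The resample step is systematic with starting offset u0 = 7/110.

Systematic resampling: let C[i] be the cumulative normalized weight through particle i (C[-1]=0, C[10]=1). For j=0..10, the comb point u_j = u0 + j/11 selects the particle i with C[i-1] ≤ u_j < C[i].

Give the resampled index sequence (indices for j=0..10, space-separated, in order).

0 1 3 3 4 5 6 8 9 10 10

C = [5/58, 6/29, 13/58, 11/29, 13/29, 17/29, 39/58, 39/58, 43/58, 25/29, 1]
j=0: u_0=7/110 ∈ [0, 5/58) → index 0
j=1: u_1=17/110 ∈ [5/58, 6/29) → index 1
j=2: u_2=27/110 ∈ [13/58, 11/29) → index 3
j=3: u_3=37/110 ∈ [13/58, 11/29) → index 3
j=4: u_4=47/110 ∈ [11/29, 13/29) → index 4
j=5: u_5=57/110 ∈ [13/29, 17/29) → index 5
j=6: u_6=67/110 ∈ [17/29, 39/58) → index 6
j=7: u_7=7/10 ∈ [39/58, 43/58) → index 8
j=8: u_8=87/110 ∈ [43/58, 25/29) → index 9
j=9: u_9=97/110 ∈ [25/29, 1) → index 10
j=10: u_10=107/110 ∈ [25/29, 1) → index 10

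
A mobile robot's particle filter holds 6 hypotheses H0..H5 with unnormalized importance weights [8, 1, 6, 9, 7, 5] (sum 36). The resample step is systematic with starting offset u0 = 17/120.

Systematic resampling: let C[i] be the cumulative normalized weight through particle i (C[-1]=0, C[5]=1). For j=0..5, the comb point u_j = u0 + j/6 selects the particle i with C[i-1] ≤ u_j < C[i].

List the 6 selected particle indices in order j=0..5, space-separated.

0 2 3 3 4 5

C = [2/9, 1/4, 5/12, 2/3, 31/36, 1]
j=0: u_0=17/120 ∈ [0, 2/9) → index 0
j=1: u_1=37/120 ∈ [1/4, 5/12) → index 2
j=2: u_2=19/40 ∈ [5/12, 2/3) → index 3
j=3: u_3=77/120 ∈ [5/12, 2/3) → index 3
j=4: u_4=97/120 ∈ [2/3, 31/36) → index 4
j=5: u_5=39/40 ∈ [31/36, 1) → index 5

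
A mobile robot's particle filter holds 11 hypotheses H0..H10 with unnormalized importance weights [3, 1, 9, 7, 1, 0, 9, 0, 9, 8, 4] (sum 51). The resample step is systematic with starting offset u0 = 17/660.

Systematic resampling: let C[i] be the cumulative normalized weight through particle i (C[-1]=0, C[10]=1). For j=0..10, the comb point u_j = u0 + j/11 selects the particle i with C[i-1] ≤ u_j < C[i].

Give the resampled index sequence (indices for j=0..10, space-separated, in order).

C = [1/17, 4/51, 13/51, 20/51, 7/17, 7/17, 10/17, 10/17, 13/17, 47/51, 1]
j=0: u_0=17/660 ∈ [0, 1/17) → index 0
j=1: u_1=7/60 ∈ [4/51, 13/51) → index 2
j=2: u_2=137/660 ∈ [4/51, 13/51) → index 2
j=3: u_3=197/660 ∈ [13/51, 20/51) → index 3
j=4: u_4=257/660 ∈ [13/51, 20/51) → index 3
j=5: u_5=317/660 ∈ [7/17, 10/17) → index 6
j=6: u_6=377/660 ∈ [7/17, 10/17) → index 6
j=7: u_7=437/660 ∈ [10/17, 13/17) → index 8
j=8: u_8=497/660 ∈ [10/17, 13/17) → index 8
j=9: u_9=557/660 ∈ [13/17, 47/51) → index 9
j=10: u_10=617/660 ∈ [47/51, 1) → index 10

0 2 2 3 3 6 6 8 8 9 10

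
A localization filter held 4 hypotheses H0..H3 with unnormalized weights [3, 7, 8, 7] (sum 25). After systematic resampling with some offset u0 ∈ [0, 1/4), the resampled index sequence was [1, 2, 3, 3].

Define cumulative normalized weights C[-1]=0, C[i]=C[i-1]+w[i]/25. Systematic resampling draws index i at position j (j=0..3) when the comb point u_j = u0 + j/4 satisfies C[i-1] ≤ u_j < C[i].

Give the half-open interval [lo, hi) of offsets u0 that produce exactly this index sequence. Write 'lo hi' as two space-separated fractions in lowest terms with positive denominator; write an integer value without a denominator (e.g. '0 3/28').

11/50 1/4

C = [3/25, 2/5, 18/25, 1]
j=0 picked index 1: u0 ∈ [3/25, 2/5)
j=1 picked index 2: u0 ∈ [3/20, 47/100)
j=2 picked index 3: u0 ∈ [11/50, 1/2)
j=3 picked index 3: u0 ∈ [-3/100, 1/4)
intersection: [11/50, 1/4)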